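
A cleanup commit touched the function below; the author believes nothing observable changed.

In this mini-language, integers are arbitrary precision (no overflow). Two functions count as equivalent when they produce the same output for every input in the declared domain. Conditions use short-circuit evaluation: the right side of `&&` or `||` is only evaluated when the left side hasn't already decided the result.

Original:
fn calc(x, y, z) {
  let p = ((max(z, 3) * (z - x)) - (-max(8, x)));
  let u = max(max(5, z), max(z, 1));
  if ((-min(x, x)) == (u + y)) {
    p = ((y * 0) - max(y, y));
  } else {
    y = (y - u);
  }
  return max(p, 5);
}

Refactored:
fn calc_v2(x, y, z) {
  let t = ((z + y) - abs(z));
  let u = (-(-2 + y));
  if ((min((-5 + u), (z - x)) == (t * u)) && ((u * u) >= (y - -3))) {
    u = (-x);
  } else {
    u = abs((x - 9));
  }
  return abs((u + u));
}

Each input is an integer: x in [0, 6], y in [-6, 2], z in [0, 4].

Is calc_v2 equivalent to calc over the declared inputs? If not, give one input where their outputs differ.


The rewrite breaks on x=0, y=-6, z=0, where the results are 8 and 18.
calc: p becomes 8; next u becomes 5; next ((-min(x, x)) == (u + y)) evaluates to false; next y becomes -11; next final value 8
calc_v2: t becomes -6; next u becomes 8; next ((min((-5 + u), (z - x)) == (t * u)) && ((u * u) >= (y - -3))) evaluates to false; next u becomes 9; next final value 18
verdict: not equivalent; witness: x=0, y=-6, z=0


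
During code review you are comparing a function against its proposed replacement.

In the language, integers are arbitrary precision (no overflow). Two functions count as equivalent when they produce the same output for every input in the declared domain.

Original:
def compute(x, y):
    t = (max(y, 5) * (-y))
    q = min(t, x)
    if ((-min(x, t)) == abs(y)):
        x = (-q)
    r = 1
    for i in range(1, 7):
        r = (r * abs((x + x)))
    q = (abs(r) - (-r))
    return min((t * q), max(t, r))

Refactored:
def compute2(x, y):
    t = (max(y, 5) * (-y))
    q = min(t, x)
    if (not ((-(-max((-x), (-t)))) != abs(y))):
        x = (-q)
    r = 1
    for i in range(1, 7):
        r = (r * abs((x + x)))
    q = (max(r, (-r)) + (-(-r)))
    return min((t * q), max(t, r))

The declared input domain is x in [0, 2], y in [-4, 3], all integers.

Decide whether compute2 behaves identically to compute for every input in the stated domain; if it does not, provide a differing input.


The two are interchangeable: comparison usage differs; and arithmetic usage differs; and min/max/abs usage differs; and boolean connective usage differs, and every declared input agrees.
One worked example (x=2, y=2) — compute: t = -10; q = -10; ((-min(x, t)) == abs(y)) -> false; r = 1; [i=1]; r = 4; [i=2]; r = 16; [i=3]; r = 64; [i=4]; r = 256; [i=5]; r = 1024; [i=6]; r = 4096; q = 8192; return -81920; compute2: t = -10; q = -10; (not ((-(-max((-x), (-t)))) != abs(y))) -> false; r = 1; [i=1]; r = 4; [i=2]; r = 16; [i=3]; r = 64; [i=4]; r = 256; [i=5]; r = 1024; [i=6]; r = 4096; q = 8192; return -81920; agreement on -81920.
Sweeping the whole domain (24 inputs) finds no disagreement.
verdict: equivalent


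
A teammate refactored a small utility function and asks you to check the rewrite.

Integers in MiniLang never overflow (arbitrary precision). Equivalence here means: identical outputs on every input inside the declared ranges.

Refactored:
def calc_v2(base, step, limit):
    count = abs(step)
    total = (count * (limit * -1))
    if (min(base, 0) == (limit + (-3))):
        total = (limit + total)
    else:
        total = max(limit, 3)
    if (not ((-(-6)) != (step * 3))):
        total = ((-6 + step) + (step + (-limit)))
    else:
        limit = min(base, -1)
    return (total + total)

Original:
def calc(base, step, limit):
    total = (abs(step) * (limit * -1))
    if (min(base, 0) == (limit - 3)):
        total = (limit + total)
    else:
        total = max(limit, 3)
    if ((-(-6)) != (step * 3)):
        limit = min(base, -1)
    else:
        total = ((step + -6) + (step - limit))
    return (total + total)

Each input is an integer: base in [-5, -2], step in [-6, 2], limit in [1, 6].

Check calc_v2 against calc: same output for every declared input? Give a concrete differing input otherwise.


Differences: arithmetic usage differs, plus boolean connective usage differs, plus statement counts differ, plus local variable names differ — yet all 216 inputs agree.
verdict: equivalent


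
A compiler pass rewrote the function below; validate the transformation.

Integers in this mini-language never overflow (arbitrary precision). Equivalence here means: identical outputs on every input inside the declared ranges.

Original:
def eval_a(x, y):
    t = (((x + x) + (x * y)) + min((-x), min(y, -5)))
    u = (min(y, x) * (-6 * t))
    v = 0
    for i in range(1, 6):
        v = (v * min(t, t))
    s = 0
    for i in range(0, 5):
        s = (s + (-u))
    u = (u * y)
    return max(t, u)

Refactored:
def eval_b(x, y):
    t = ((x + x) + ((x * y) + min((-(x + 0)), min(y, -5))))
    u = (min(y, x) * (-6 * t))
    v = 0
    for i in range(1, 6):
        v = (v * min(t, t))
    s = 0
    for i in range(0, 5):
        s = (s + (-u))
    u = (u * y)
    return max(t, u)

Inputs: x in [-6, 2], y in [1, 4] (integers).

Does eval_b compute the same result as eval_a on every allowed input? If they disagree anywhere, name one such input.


Reading the diff, among the changes: arithmetic usage differs, plus constant usage differs.
Tracing x=-6, y=4: eval_a: t = -41; u = -1476; v = 0; [i=1]; v = 0; [i=2]; v = 0; [i=3]; v = 0; [i=4]; v = 0; [i=5]; v = 0; s = 0; [i=0]; s = 1476; [i=1]; s = 2952; [i=2]; s = 4428; [i=3]; s = 5904; [i=4]; s = 7380; u = -5904; return -41 | eval_b: t = -41; u = -1476; v = 0; [i=1]; v = 0; [i=2]; v = 0; [i=3]; v = 0; [i=4]; v = 0; [i=5]; v = 0; s = 0; [i=0]; s = 1476; [i=1]; s = 2952; [i=2]; s = 4428; [i=3]; s = 5904; [i=4]; s = 7380; u = -5904; return -41 — matching result -41.
An exhaustive pass over the 36 declared inputs shows identical outputs.
verdict: equivalent


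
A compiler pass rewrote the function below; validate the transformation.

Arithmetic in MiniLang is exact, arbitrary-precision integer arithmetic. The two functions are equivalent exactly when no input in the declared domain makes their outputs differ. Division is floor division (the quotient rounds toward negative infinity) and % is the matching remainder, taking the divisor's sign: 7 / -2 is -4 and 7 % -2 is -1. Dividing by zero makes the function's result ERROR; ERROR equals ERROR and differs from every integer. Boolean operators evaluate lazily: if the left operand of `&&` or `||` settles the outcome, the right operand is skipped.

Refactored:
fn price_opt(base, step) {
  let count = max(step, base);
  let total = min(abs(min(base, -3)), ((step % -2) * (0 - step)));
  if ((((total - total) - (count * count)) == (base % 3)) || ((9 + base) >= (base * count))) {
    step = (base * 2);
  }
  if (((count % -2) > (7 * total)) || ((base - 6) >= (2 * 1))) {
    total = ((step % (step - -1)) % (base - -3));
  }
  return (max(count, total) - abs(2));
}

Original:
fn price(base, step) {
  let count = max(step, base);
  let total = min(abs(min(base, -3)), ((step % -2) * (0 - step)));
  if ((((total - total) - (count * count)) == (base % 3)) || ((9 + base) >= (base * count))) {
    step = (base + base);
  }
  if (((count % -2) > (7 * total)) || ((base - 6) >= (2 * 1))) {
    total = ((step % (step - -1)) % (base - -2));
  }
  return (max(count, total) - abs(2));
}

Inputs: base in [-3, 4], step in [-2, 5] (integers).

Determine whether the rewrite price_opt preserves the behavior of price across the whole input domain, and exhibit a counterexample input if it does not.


There is a counterexample at base=-3, step=-1: -2 on one side, ERROR on the other.
price: count := -1 | total := -1 | ((((total - total) - (count * count)) == (base % 3)) || ((9 + base) >= (base * count))): true | step := -6 | (((count % -2) > (7 * total)) || ((base - 6) >= (2 * 1))): true | total := 0 | result -2
price_opt: count := -1 | total := -1 | ((((total - total) - (count * count)) == (base % 3)) || ((9 + base) >= (base * count))): true | step := -6 | (((count % -2) > (7 * total)) || ((base - 6) >= (2 * 1))): true | divide-by-zero, output ERROR
verdict: not equivalent; witness: base=-3, step=-1


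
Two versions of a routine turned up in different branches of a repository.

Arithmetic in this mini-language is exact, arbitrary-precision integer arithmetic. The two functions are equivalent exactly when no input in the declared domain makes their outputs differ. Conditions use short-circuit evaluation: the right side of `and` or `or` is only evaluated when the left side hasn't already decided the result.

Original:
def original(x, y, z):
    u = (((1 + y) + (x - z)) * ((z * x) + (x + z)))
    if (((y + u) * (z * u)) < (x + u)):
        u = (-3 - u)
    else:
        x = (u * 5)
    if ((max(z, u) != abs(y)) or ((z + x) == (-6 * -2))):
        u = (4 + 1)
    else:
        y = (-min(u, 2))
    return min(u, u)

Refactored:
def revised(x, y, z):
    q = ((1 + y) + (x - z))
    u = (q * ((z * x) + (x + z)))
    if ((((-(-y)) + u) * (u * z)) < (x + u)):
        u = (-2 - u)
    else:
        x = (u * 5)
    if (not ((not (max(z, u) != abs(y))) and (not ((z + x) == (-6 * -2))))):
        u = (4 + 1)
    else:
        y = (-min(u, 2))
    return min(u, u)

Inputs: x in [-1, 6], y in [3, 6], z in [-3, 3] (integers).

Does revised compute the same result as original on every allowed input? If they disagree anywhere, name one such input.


These are not equivalent — on x=-1, y=3, z=-3 the outputs split (3 vs 5).
original: u = -6; (((y + u) * (z * u)) < (x + u)) -> true; u = 3; ((max(z, u) != abs(y)) or ((z + x) == (-6 * -2))) -> false; y = -2; return 3
revised: q = 6; u = -6; ((((-(-y)) + u) * (u * z)) < (x + u)) -> true; u = 4; (not ((not (max(z, u) != abs(y))) and (not ((z + x) == (-6 * -2))))) -> true; u = 5; return 5
verdict: not equivalent; witness: x=-1, y=3, z=-3


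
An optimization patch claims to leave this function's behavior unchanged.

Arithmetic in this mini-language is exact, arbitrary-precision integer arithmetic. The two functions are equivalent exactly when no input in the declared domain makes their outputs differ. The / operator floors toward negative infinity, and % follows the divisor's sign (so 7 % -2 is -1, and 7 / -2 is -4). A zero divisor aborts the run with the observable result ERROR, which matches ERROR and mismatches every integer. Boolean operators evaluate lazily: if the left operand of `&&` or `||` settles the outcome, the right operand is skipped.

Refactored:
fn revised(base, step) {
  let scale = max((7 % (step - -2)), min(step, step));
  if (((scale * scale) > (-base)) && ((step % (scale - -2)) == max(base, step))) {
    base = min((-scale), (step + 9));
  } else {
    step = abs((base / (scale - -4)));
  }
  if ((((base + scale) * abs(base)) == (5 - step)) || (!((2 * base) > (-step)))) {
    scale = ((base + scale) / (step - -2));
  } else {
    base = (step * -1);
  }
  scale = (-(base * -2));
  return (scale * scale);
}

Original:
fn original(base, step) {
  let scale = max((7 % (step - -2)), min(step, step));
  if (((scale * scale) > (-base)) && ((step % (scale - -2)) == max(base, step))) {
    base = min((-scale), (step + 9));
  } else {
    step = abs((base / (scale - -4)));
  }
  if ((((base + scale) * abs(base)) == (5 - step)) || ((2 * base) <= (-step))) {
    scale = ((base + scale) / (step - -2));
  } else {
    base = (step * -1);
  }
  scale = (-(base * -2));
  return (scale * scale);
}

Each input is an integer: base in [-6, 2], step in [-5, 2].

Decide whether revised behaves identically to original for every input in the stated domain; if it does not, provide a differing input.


Side by side, the visible changes include: comparison usage differs, boolean connective usage differs.
One worked example (base=2, step=2) — original: scale = 3; (((scale * scale) > (-base)) && ((step % (scale - -2)) == max(base, step))) -> true; base = -3; ((((base + scale) * abs(base)) == (5 - step)) || ((2 * base) <= (-step))) -> true; scale = 0; scale = -6; return 36; revised: scale = 3; (((scale * scale) > (-base)) && ((step % (scale - -2)) == max(base, step))) -> true; base = -3; ((((base + scale) * abs(base)) == (5 - step)) || (!((2 * base) > (-step)))) -> true; scale = 0; scale = -6; return 36; agreement on 36.
Sweeping the whole domain (72 inputs) finds no disagreement.
verdict: equivalent


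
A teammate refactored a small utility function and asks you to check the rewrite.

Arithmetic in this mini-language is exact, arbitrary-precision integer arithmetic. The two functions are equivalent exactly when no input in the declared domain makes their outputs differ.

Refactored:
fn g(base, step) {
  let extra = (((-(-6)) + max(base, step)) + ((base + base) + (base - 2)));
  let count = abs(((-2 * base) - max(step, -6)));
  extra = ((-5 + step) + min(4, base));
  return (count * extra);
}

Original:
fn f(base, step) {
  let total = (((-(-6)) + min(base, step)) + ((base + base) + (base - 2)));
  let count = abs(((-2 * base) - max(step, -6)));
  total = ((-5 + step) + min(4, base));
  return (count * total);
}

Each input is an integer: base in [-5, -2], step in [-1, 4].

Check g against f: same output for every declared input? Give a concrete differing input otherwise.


Equivalent. Although `min(base, step)` became `max(base, step)`, no input in the stated domain can expose it.
Every one of the 24 inputs gives matching results.
Spot check at base=-3, step=2 — f: total := -8 | count := 4 | total := -6 | result -24. g: extra := -3 | count := 4 | extra := -6 | result -24. Both give -24.
verdict: equivalent


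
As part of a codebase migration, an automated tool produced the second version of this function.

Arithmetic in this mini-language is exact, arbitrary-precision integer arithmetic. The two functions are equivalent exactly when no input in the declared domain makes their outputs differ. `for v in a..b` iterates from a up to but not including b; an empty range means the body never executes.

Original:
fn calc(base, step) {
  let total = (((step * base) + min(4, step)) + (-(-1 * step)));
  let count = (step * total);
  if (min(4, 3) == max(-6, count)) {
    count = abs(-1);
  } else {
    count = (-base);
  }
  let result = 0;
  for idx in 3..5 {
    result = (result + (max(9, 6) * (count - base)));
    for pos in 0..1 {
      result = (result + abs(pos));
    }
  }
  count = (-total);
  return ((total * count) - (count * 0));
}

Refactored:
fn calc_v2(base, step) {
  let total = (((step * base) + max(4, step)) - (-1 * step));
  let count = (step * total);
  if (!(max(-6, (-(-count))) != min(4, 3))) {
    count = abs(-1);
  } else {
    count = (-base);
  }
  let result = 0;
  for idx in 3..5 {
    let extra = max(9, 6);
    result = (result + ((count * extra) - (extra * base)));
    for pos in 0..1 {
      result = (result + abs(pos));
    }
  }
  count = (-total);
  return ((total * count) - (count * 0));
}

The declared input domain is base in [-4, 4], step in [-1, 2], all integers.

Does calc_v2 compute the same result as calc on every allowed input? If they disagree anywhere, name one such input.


Run the pair on base=-4, step=-1.
calc: total = 2; count = -2; (min(4, 3) == max(-6, count)) -> false; count = 4; result = 0; [idx=3]; result = 72; [pos=0]; result = 72; [idx=4]; result = 144; [pos=0]; result = 144; count = -2; return -4
calc_v2: total = 7; count = -7; (!(max(-6, (-(-count))) != min(4, 3))) -> false; count = 4; result = 0; [idx=3]; extra = 9; result = 72; [pos=0]; result = 72; [idx=4]; extra = 9; result = 144; [pos=0]; result = 144; count = -7; return -49
-4 against -49: the behavior changed.
verdict: not equivalent; witness: base=-4, step=-1


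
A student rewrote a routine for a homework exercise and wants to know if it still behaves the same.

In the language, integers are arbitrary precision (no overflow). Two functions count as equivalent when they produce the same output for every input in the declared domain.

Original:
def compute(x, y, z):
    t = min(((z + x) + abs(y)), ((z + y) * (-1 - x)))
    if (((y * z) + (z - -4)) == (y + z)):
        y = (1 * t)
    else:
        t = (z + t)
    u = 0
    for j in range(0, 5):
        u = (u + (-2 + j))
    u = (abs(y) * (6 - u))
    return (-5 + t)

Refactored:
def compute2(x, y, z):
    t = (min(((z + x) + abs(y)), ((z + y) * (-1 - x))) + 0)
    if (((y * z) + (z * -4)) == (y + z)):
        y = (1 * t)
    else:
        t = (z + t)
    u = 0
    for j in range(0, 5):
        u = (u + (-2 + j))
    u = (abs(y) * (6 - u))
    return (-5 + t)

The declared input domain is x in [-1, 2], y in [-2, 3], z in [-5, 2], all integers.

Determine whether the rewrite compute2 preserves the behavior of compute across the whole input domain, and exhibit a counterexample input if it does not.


These are not equivalent — on x=-1, y=1, z=-3 the outputs split (-8 vs -11).
compute: t=-3, then (((y * z) + (z - -4)) == (y + z)) is true, then y=-3, then u=0, then (j=0), then u=-2, then (j=1), then u=-3, then (j=2), then u=-3, then (j=3), then u=-2, then (j=4), then u=0, then u=18, then returns -8
compute2: t=-3, then (((y * z) + (z * -4)) == (y + z)) is false, then t=-6, then u=0, then (j=0), then u=-2, then (j=1), then u=-3, then (j=2), then u=-3, then (j=3), then u=-2, then (j=4), then u=0, then u=6, then returns -11
verdict: not equivalent; witness: x=-1, y=1, z=-3


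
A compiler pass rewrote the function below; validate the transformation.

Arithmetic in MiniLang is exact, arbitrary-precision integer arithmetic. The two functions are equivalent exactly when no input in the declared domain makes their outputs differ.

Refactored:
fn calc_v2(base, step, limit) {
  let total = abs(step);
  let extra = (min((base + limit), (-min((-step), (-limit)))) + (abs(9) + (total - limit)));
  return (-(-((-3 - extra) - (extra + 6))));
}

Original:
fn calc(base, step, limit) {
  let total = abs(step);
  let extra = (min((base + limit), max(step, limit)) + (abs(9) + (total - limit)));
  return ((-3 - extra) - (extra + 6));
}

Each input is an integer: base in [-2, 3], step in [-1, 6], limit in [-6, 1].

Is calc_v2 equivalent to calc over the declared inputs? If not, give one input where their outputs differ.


Comparing the listings, the differences include: min/max/abs usage differs.
Tracing base=-2, step=0, limit=-1: calc: total becomes 0; next extra becomes 7; next final value -23 | calc_v2: total becomes 0; next extra becomes 7; next final value -23 — matching result -23.
Sweeping the whole domain (384 inputs) finds no disagreement.
verdict: equivalent


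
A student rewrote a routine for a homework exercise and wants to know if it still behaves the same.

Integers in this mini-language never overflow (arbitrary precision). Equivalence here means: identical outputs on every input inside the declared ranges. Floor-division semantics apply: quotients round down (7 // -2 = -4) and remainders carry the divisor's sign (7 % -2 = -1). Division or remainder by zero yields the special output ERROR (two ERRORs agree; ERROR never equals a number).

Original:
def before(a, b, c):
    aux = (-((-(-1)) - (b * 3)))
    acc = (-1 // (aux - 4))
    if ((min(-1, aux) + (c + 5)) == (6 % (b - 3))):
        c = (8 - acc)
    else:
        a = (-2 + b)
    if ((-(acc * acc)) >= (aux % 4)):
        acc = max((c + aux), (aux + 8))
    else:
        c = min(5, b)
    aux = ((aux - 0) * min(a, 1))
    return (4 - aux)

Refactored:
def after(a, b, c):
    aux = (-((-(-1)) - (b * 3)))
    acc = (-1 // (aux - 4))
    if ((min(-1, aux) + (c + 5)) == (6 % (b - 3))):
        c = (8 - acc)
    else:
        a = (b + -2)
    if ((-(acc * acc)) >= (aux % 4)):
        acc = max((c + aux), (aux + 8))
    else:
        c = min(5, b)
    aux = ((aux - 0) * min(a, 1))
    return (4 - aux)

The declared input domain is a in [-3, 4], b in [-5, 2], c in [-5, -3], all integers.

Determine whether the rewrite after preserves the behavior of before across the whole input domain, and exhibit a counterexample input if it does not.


Side by side, the visible changes include: same computation, different form.
Spot check at a=-1, b=-2, c=-3 — before: aux=-7, then acc=0, then ((min(-1, aux) + (c + 5)) == (6 % (b - 3))) is false, then a=-4, then ((-(acc * acc)) >= (aux % 4)) is false, then c=-2, then aux=28, then returns -24. after: aux=-7, then acc=0, then ((min(-1, aux) + (c + 5)) == (6 % (b - 3))) is false, then a=-4, then ((-(acc * acc)) >= (aux % 4)) is false, then c=-2, then aux=28, then returns -24. Both give -24.
An exhaustive pass over the 192 declared inputs shows identical outputs.
verdict: equivalent


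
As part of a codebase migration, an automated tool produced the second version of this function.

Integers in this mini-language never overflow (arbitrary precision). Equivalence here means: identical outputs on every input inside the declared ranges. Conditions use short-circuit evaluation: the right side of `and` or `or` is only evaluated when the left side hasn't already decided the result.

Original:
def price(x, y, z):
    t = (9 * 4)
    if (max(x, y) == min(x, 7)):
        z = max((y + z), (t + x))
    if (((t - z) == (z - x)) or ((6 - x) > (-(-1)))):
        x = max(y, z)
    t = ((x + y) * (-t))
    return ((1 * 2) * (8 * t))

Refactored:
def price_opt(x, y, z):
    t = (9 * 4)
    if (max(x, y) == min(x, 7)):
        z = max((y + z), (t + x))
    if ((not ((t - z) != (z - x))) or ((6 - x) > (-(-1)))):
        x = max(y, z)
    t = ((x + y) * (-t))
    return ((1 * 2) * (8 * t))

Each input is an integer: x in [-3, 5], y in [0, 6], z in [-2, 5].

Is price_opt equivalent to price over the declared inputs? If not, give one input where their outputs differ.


Equivalent — the differences include comparison usage differs, boolean connective usage differs, yet no declared input distinguishes the two.
Spot check at x=1, y=3, z=-1 — price: t becomes 36; next (max(x, y) == min(x, 7)) evaluates to false; next (((t - z) == (z - x)) or ((6 - x) > (-(-1)))) evaluates to true; next x becomes 3; next t becomes -216; next final value -3456. price_opt: t becomes 36; next (max(x, y) == min(x, 7)) evaluates to false; next ((not ((t - z) != (z - x))) or ((6 - x) > (-(-1)))) evaluates to true; next x becomes 3; next t becomes -216; next final value -3456. Both give -3456.
Checked all 504 inputs in the declared domain: the outputs agree on every one.
verdict: equivalent


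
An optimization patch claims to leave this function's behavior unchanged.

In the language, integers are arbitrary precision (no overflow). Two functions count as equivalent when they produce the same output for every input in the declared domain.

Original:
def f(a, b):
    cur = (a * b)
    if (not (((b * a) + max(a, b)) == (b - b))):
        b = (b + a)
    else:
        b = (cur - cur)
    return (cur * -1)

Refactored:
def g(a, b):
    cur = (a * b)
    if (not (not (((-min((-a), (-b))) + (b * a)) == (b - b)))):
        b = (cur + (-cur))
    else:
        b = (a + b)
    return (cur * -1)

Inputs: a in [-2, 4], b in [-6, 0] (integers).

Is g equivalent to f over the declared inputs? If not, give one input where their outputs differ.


Differences: boolean connective usage differs; and min/max/abs usage differs; and arithmetic usage differs — yet all 49 inputs agree.
verdict: equivalent


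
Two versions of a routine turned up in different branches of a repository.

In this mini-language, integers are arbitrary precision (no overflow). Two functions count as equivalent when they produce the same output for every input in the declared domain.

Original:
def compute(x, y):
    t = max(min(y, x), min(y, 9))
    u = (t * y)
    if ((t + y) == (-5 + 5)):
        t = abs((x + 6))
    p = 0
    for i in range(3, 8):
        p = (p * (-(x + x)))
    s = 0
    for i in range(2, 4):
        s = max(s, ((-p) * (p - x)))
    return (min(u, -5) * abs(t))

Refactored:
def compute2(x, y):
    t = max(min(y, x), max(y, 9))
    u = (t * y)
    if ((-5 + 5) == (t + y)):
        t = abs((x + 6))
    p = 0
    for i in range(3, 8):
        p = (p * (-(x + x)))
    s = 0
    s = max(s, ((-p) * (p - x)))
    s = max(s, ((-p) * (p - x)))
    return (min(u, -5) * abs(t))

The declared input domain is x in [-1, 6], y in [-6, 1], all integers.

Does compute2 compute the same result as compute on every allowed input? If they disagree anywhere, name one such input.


Evaluate both at x=-1, y=-6.
compute: t becomes -6; next u becomes 36; next ((t + y) == (-5 + 5)) evaluates to false; next p becomes 0; next at i=3:; next p becomes 0; next at i=4:; next p becomes 0; next at i=5:; next p becomes 0; next at i=6:; next p becomes 0; next at i=7:; next p becomes 0; next s becomes 0; next at i=2:; next s becomes 0; next at i=3:; next s becomes 0; next final value -30
compute2: t becomes 9; next u becomes -54; next ((-5 + 5) == (t + y)) evaluates to false; next p becomes 0; next at i=3:; next p becomes 0; next at i=4:; next p becomes 0; next at i=5:; next p becomes 0; next at i=6:; next p becomes 0; next at i=7:; next p becomes 0; next s becomes 0; next s becomes 0; next s becomes 0; next final value -486
-30 and -486 differ, so these are not the same function on this domain.
verdict: not equivalent; witness: x=-1, y=-6


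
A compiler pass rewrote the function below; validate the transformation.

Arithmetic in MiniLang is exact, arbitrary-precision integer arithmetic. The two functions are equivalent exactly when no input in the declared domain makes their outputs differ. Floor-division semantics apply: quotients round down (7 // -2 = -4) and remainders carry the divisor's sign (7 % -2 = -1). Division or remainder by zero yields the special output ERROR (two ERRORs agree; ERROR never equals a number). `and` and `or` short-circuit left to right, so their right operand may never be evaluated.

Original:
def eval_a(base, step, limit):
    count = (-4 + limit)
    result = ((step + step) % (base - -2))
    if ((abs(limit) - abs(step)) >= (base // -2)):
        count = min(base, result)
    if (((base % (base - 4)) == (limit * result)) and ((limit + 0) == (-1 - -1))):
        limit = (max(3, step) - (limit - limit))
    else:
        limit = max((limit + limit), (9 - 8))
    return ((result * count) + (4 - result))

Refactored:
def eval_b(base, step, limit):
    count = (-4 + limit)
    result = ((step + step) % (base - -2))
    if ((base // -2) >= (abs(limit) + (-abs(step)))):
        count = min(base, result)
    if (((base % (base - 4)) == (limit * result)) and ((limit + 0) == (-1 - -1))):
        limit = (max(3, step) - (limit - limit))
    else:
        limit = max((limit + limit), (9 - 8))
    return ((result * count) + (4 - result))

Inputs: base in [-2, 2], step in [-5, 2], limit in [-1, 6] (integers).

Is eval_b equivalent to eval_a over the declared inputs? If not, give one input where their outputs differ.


Not equivalent: base=1, step=-5, limit=-1 separates them (-8 vs 4).
eval_a: count=-5, then result=2, then ((abs(limit) - abs(step)) >= (base // -2)) is false, then (((base % (base - 4)) == (limit * result)) and ((limit + 0) == (-1 - -1))) is false, then limit=1, then returns -8
eval_b: count=-5, then result=2, then ((base // -2) >= (abs(limit) + (-abs(step)))) is true, then count=1, then (((base % (base - 4)) == (limit * result)) and ((limit + 0) == (-1 - -1))) is false, then limit=1, then returns 4
verdict: not equivalent; witness: base=1, step=-5, limit=-1


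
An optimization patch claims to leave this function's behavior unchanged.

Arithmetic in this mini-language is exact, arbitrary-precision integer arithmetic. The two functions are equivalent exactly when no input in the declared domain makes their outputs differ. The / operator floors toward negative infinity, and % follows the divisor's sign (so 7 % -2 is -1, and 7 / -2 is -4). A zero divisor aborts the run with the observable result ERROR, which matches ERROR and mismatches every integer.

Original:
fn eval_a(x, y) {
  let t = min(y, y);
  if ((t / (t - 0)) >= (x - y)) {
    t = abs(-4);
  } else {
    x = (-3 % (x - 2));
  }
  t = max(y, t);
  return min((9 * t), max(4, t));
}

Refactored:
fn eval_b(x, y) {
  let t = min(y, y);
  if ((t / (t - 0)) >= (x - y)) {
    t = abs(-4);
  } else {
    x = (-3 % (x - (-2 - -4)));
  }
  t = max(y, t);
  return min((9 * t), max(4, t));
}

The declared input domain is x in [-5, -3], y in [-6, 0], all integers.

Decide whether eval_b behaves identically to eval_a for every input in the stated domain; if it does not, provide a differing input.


Differences: arithmetic usage differs, plus constant usage differs — yet all 21 inputs agree.
verdict: equivalent


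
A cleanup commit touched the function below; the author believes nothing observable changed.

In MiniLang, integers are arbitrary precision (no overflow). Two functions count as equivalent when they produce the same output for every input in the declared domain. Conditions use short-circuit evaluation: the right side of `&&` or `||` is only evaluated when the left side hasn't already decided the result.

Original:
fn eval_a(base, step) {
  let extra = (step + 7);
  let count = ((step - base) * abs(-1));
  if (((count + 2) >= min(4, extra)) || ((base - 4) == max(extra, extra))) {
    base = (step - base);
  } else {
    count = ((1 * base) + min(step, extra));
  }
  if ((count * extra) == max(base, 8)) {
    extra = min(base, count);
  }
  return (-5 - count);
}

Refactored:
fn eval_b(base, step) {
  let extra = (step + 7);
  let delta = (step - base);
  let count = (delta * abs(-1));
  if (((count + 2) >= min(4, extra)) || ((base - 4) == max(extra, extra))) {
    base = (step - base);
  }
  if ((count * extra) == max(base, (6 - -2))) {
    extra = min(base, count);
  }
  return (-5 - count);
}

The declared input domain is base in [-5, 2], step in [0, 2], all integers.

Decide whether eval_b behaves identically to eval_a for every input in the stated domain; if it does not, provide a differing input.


The rewrite breaks on base=-1, step=0, where the results are -4 and -6.
eval_a: extra := 7 | count := 1 | (((count + 2) >= min(4, extra)) || ((base - 4) == max(extra, extra))): false | count := -1 | ((count * extra) == max(base, 8)): false | result -4
eval_b: extra := 7 | delta := 1 | count := 1 | (((count + 2) >= min(4, extra)) || ((base - 4) == max(extra, extra))): false | ((count * extra) == max(base, (6 - -2))): false | result -6
verdict: not equivalent; witness: base=-1, step=0


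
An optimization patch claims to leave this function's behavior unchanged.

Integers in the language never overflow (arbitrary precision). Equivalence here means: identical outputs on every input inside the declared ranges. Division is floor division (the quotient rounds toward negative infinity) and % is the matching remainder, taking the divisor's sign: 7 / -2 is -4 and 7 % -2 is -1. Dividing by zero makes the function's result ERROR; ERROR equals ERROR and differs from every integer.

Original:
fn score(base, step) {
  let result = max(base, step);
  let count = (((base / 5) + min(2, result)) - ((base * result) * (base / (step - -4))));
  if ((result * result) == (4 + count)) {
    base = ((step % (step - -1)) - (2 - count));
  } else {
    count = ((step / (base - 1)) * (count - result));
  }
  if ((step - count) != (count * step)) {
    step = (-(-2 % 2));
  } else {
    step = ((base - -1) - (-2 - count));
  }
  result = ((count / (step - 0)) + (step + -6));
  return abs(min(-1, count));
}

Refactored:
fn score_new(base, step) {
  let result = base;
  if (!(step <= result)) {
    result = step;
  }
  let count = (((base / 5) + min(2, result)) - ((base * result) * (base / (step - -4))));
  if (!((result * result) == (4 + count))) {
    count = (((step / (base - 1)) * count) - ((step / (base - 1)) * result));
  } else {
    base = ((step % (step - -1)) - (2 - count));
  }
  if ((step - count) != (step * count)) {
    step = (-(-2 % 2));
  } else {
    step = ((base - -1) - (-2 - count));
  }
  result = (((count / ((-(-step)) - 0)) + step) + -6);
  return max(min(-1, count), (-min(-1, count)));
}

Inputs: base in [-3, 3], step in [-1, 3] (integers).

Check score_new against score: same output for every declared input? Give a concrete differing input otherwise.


Differences: boolean connective usage differs, and branching structure differs, and statement counts differ, and comparison usage differs, and min/max/abs usage differs, and constant usage differs, and arithmetic usage differs — yet all 35 inputs agree.
verdict: equivalent


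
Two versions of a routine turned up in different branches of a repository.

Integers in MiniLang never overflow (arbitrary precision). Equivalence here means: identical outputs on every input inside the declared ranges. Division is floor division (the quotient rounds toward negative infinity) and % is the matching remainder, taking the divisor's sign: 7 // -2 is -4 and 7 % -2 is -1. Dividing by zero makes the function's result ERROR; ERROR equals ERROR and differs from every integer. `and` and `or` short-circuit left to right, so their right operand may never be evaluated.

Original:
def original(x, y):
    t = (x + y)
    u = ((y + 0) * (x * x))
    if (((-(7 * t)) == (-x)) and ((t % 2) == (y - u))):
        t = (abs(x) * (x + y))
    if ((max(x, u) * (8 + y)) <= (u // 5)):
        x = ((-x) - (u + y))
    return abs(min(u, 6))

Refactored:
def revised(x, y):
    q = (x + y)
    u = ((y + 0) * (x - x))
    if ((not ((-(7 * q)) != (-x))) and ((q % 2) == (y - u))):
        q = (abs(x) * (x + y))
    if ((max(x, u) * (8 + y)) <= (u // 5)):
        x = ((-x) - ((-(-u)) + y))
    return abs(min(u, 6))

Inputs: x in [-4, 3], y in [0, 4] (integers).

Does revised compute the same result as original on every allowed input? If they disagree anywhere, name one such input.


On input x=-4, y=1, original returns 6 while revised returns 0.
verdict: not equivalent; witness: x=-4, y=1


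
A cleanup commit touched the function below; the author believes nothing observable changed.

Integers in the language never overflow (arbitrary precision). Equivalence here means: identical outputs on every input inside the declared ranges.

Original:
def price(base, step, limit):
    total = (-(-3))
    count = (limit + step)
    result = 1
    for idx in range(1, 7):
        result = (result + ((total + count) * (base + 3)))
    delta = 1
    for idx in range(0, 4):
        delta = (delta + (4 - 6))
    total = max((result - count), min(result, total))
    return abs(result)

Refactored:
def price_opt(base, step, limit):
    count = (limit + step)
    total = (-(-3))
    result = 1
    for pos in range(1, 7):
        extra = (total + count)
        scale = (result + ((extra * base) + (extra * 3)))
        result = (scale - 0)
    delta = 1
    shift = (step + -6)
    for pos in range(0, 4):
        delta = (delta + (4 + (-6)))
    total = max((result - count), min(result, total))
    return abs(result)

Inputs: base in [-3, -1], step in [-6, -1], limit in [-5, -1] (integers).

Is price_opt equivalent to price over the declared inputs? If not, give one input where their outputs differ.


The two are interchangeable: arithmetic usage differs, plus statement counts differ, plus local variable names differ, plus constant usage differs, and every declared input agrees.
Spot check at base=-1, step=-6, limit=-5 — price: total := 3 | count := -11 | result := 1 | iter idx=1: | result := -15 | iter idx=2: | result := -31 | iter idx=3: | result := -47 | iter idx=4: | result := -63 | iter idx=5: | result := -79 | iter idx=6: | result := -95 | delta := 1 | iter idx=0: | delta := -1 | iter idx=1: | delta := -3 | iter idx=2: | delta := -5 | iter idx=3: | delta := -7 | total := -84 | result 95. price_opt: count := -11 | total := 3 | result := 1 | iter pos=1: | extra := -8 | scale := -15 | result := -15 | iter pos=2: | extra := -8 | scale := -31 | result := -31 | iter pos=3: | extra := -8 | scale := -47 | result := -47 | iter pos=4: | extra := -8 | scale := -63 | result := -63 | iter pos=5: | extra := -8 | scale := -79 | result := -79 | iter pos=6: | extra := -8 | scale := -95 | result := -95 | delta := 1 | shift := -12 | iter pos=0: | delta := -1 | iter pos=1: | delta := -3 | iter pos=2: | delta := -5 | iter pos=3: | delta := -7 | total := -84 | result 95. Both give 95.
Across all 90 domain points the two functions coincide.
verdict: equivalent


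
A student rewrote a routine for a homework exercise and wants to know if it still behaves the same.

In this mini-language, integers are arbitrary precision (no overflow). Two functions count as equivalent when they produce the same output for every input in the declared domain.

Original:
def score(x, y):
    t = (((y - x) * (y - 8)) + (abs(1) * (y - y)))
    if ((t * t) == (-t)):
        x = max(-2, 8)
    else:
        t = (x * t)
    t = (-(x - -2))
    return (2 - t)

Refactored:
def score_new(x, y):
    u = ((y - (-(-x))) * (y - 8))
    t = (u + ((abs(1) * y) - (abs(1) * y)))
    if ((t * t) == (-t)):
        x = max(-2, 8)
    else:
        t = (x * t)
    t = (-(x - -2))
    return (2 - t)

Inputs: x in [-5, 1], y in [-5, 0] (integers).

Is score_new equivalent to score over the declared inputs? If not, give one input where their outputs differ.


Differences: constant usage differs; arithmetic usage differs; statement counts differ; min/max/abs usage differs; local variable names differ — yet all 42 inputs agree.
verdict: equivalent


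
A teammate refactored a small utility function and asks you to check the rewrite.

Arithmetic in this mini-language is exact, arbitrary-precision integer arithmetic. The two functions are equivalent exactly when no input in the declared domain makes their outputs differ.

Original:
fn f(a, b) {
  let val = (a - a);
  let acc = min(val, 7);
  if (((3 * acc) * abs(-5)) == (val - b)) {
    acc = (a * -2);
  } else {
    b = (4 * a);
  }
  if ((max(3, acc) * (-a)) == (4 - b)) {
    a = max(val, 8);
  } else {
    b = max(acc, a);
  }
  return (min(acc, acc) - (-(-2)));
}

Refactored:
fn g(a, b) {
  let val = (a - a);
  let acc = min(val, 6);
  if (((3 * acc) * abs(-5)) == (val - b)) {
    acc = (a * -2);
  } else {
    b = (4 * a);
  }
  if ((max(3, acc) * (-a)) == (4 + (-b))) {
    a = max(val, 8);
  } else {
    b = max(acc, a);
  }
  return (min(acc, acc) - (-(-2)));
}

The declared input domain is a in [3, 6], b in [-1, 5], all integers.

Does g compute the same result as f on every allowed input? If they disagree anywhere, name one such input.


Although `7` became `6`, no input in the stated domain can expose it; all 28 inputs agree.
verdict: equivalent


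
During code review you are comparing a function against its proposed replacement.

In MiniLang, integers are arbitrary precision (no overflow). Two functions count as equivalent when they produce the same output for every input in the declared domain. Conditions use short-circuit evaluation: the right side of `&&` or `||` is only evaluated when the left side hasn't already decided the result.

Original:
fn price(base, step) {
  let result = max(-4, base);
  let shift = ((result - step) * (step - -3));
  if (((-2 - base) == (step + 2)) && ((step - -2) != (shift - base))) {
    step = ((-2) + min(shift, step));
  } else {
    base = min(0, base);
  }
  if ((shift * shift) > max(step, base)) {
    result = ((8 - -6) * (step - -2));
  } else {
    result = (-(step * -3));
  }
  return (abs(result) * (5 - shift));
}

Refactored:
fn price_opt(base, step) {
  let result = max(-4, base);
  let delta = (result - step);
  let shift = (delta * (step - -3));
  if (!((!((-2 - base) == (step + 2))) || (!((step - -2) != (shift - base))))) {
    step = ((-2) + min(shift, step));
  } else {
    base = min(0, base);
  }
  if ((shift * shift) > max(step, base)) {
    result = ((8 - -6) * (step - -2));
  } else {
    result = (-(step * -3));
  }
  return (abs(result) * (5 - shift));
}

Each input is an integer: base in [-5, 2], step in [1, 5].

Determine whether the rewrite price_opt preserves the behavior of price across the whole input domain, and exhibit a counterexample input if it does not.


Side by side, the visible changes include: statement counts differ; and boolean connective usage differs; and local variable names differ.
Spot check at base=-5, step=5 — price: result becomes -4; next shift becomes -72; next (((-2 - base) == (step + 2)) && ((step - -2) != (shift - base))) evaluates to false; next base becomes -5; next ((shift * shift) > max(step, base)) evaluates to true; next result becomes 98; next final value 7546. price_opt: result becomes -4; next delta becomes -9; next shift becomes -72; next (!((!((-2 - base) == (step + 2))) || (!((step - -2) != (shift - base))))) evaluates to false; next base becomes -5; next ((shift * shift) > max(step, base)) evaluates to true; next result becomes 98; next final value 7546. Both give 7546.
Every one of the 40 inputs gives matching results.
verdict: equivalent
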